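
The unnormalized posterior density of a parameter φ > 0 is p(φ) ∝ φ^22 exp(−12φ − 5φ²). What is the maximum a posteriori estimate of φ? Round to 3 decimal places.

ℓ'(φ) = 22/φ − 12 − 10φ. Setting this to zero and multiplying by φ: 10φ² + 12φ − 22 = 0.
φ = (−12 + √(12² + 4·10·22)) / (2·10) = (−12 + √1024) / 20 = (−12 + 32)/20 = 1.
ℓ''(φ) = −22/φ² − 10 < 0, confirming a maximum.

φ̂_MAP = 1.000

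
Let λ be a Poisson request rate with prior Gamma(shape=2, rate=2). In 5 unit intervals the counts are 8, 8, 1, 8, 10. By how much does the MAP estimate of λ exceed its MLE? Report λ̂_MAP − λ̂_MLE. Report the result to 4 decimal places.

Σxᵢ = 35. Posterior is Gamma(37, 7); MAP = (37−1)/7 = 36/7 ≈ 5.14286.
MLE = x̄ = 35/5 ≈ 7.00000.
Difference = 36/7 − 35/5 = -13/7 ≈ -1.8571.

MAP − MLE = -1.8571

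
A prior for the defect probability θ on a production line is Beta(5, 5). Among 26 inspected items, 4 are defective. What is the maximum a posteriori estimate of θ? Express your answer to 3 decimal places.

Prior: Beta(5, 5).
Data: 4 successes in 26 trials. The binomial likelihood contributes θ^4(1−θ)^22, so the posterior is Beta(5+4, 5+22) = Beta(9, 27).
For Beta(a, b) with a, b > 1 the mode is (a−1)/(a+b−2) = 8/34 ≈ 0.235.

θ̂_MAP = 0.235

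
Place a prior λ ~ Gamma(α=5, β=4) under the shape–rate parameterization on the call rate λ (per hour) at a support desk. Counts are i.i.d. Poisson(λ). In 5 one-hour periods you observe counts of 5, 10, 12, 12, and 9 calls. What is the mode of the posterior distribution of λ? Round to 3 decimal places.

Σxᵢ = 5+10+12+12+9 = 48, with n = 5.
Posterior ∝ λ^4e^(−4λ) · λ^48e^(−5λ) = λ^52e^(−9λ), i.e. Gamma(shape=53, rate=9).
The mode of a Gamma(a, b) with a ≥ 1 (shape–rate) is (a−1)/b = 52/9 ≈ 5.778.

λ̂_MAP = 5.778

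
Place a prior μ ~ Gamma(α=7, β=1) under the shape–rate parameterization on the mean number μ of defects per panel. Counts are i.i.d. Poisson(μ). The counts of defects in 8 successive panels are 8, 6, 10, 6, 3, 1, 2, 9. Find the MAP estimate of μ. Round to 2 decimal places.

μ̂_MAP = 5.67

Σxᵢ = 8+6+10+6+3+1+2+9 = 45, with n = 8.
Posterior ∝ μ^6e^(−1μ) · μ^45e^(−8μ) = μ^51e^(−9μ), i.e. Gamma(shape=52, rate=9).
The mode of a Gamma(a, b) with a ≥ 1 (shape–rate) is (a−1)/b = 51/9 ≈ 5.67.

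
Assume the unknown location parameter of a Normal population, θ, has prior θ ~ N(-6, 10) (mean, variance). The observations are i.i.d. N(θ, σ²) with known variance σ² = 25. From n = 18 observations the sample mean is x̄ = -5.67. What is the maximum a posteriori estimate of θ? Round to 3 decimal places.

n = 18, x̄ = -5.67.
For a Normal prior and Normal likelihood with known variance, the posterior is Normal; its mode equals its mean, the precision-weighted average.
Prior precision 1/σ₀² = 1/10 = 0.1; data precision n/σ² = 18/25 = 0.72.
θ̂ = (0.1·(-6) + 0.72·(-5.67)) / (0.1 + 0.72) = (-4.6824)/0.82 = -5853/1025 ≈ -5.710.

θ̂_MAP = -5.710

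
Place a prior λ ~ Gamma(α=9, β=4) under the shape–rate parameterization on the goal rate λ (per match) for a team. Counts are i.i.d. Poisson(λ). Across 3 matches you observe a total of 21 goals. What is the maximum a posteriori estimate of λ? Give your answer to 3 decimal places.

λ̂_MAP = 4.143

Σxᵢ = 21, n = 3.
Posterior ∝ λ^8e^(−4λ) · λ^21e^(−3λ) = λ^29e^(−7λ), i.e. Gamma(shape=30, rate=7).
The mode of a Gamma(a, b) with a ≥ 1 (shape–rate) is (a−1)/b = 29/7 ≈ 4.143.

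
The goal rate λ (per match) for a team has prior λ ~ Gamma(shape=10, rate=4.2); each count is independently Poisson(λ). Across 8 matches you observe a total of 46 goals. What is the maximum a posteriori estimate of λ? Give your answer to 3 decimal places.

Σxᵢ = 46, n = 8.
Posterior ∝ λ^9e^(−4.2λ) · λ^46e^(−8λ) = λ^55e^(−12.2λ), i.e. Gamma(shape=56, rate=12.2).
The mode of a Gamma(a, b) with a ≥ 1 (shape–rate) is (a−1)/b = 55/12.2 ≈ 4.508.

λ̂_MAP = 4.508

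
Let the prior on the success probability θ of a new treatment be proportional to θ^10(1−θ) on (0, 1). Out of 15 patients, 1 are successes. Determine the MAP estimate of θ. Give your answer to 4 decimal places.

θ̂_MAP = 0.4231

The prior density ∝ θ^10(1−θ)^1 is the kernel of Beta(11, 2).
Data: 1 success in 15 trials. The binomial likelihood contributes θ(1−θ)^14, so the posterior is Beta(11+1, 2+14) = Beta(12, 16).
For Beta(a, b) with a, b > 1 the mode is (a−1)/(a+b−2) = 11/26 ≈ 0.4231.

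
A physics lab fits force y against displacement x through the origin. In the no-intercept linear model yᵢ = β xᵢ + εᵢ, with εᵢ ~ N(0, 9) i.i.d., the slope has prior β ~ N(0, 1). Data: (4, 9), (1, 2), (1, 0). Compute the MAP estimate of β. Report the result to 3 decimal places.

β̂_MAP = 1.407

log p(β | y) = −Σ(yᵢ − βxᵢ)²/(2·9) − β²/(2·1) + const.
Setting the derivative to zero: Σxᵢ(yᵢ − βxᵢ)/9 − β/1 = 0, so β = Σxᵢyᵢ / (Σxᵢ² + σ²/τ²).
Σxᵢyᵢ = 4·9 + 1·2 + 1·0 = 38; Σxᵢ² = 18; σ²/τ² = 9.
β̂_MAP = 38 / (18 + 9) = 38/27 ≈ 1.407.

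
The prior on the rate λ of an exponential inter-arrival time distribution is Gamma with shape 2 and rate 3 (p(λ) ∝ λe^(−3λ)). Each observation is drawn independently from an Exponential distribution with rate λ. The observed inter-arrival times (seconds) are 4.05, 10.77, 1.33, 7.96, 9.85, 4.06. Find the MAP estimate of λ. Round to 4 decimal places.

The Exponential(rate=λ) likelihood is ∝ λ^n e^(−λΣtᵢ). Here n = 6 and Σtᵢ = 4.05 + 10.77 + 1.33 + 7.96 + 9.85 + 4.06 = 38.02.
Posterior ∝ λe^(−3λ) · λ^6e^(−38.02λ) = λ^7e^(−41.02λ), i.e. Gamma(8, 41.02).
Mode = (a−1)/b = 7/41.02 ≈ 0.1706.

λ̂_MAP = 0.1706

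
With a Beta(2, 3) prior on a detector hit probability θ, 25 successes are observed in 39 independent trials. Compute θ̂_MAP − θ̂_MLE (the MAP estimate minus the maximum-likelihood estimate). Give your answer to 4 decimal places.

MAP − MLE = -0.0220

Posterior is Beta(27, 17); MAP = (27−1)/(44−2) = 26/42 ≈ 0.61905.
MLE ignores the prior: θ̂_MLE = k/n = 25/39 ≈ 0.64103.
Difference = 26/42 − 25/39 = -2/91 ≈ -0.0220.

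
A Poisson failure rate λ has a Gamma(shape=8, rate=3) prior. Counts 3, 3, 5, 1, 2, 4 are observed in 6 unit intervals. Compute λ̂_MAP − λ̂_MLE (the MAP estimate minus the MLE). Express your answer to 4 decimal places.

Σxᵢ = 18. Posterior is Gamma(26, 9); MAP = (26−1)/9 = 25/9 ≈ 2.77778.
MLE = x̄ = 18/6 ≈ 3.00000.
Difference = 25/9 − 18/6 = -2/9 ≈ -0.2222.

MAP − MLE = -0.2222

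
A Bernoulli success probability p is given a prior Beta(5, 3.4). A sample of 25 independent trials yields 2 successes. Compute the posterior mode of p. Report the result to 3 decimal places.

Prior: Beta(5, 3.4).
Data: 2 successes in 25 trials. The binomial likelihood contributes p^2(1−p)^23, so the posterior is Beta(5+2, 3.4+23) = Beta(7, 26.4).
For Beta(a, b) with a, b > 1 the mode is (a−1)/(a+b−2) = 6/31.4 ≈ 0.191.

p̂_MAP = 0.191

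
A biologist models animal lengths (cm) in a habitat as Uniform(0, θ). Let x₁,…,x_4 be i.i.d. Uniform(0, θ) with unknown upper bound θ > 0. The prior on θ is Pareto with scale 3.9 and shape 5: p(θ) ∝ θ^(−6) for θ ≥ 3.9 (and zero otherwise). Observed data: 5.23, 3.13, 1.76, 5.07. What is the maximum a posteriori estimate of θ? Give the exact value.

The Uniform(0, θ) likelihood is θ^(−n) for θ ≥ max(xᵢ), zero otherwise. Here max(xᵢ) = 5.23.
Posterior ∝ θ^(−6) · θ^(−4) = θ^(−10) on θ ≥ max(3.9, 5.23) = 5.23.
This density is strictly decreasing in θ, so the posterior mode lies at the lower boundary of the support.

θ̂_MAP = 5.23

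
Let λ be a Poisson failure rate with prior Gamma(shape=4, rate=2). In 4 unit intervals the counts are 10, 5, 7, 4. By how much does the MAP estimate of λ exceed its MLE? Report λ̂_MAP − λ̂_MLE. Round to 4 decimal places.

Σxᵢ = 26. Posterior is Gamma(30, 6); MAP = (30−1)/6 = 29/6 ≈ 4.83333.
MLE = x̄ = 26/4 ≈ 6.50000.
Difference = 29/6 − 26/4 = -5/3 ≈ -1.6667.

MAP − MLE = -1.6667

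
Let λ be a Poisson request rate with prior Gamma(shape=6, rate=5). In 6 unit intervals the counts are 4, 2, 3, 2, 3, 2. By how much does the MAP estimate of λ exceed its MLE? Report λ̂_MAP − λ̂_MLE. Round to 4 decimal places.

MAP − MLE = -0.7576

Σxᵢ = 16. Posterior is Gamma(22, 11); MAP = (22−1)/11 = 21/11 ≈ 1.90909.
MLE = x̄ = 16/6 ≈ 2.66667.
Difference = 21/11 − 16/6 = -25/33 ≈ -0.7576.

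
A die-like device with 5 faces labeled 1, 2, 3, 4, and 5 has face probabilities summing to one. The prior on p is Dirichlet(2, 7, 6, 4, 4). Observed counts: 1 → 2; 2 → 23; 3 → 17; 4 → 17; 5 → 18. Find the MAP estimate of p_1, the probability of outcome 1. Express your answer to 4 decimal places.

MAP estimate: 0.0316

The posterior is Dirichlet(αᵢ + nᵢ) = Dirichlet(4, 30, 23, 21, 22).
For a Dirichlet(a₁,…,a_K) with all aᵢ > 1, the mode has j-th component (aⱼ − 1)/(Σaᵢ − K).
Here Σaᵢ = 100 and K = 5, so p_1 = (4 − 1)/(100 − 5) = 3/95 ≈ 0.0316.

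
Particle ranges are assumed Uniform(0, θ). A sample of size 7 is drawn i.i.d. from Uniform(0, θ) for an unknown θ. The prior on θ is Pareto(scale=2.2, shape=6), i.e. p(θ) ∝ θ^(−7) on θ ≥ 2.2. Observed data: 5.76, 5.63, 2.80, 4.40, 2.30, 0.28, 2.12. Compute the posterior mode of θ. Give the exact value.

θ̂_MAP = 5.76

The Uniform(0, θ) likelihood is θ^(−n) for θ ≥ max(xᵢ), zero otherwise. Here max(xᵢ) = 5.76.
Posterior ∝ θ^(−7) · θ^(−7) = θ^(−14) on θ ≥ max(2.2, 5.76) = 5.76.
This density is strictly decreasing in θ, so the posterior mode lies at the lower boundary of the support.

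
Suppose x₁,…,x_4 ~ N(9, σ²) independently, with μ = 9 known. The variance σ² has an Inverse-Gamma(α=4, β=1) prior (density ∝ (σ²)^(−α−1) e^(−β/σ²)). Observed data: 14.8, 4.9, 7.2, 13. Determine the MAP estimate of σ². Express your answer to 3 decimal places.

Sum of squared deviations about the known mean: SS = (14.8−9)² + (4.9−9)² + (7.2−9)² + (13−9)² = 69.69.
The Normal likelihood contributes (σ²)^(−n/2) exp(−SS/(2σ²)), so the posterior is Inverse-Gamma(α + n/2, β + SS/2) = Inverse-Gamma(6, 35.845).
The mode of Inverse-Gamma(a, b) is b/(a+1) = 35.845/7 ≈ 5.121.

σ̂²_MAP = 5.121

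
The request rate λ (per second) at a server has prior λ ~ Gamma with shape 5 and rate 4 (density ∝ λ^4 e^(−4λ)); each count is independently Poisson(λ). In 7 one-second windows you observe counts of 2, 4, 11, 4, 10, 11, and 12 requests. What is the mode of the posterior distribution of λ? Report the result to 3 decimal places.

λ̂_MAP = 5.273

Σxᵢ = 2+4+11+4+10+11+12 = 54, with n = 7.
Posterior ∝ λ^4e^(−4λ) · λ^54e^(−7λ) = λ^58e^(−11λ), i.e. Gamma(shape=59, rate=11).
The mode of a Gamma(a, b) with a ≥ 1 (shape–rate) is (a−1)/b = 58/11 ≈ 5.273.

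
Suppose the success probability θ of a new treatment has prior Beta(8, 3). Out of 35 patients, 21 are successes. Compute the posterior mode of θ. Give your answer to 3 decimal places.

Prior: Beta(8, 3).
Data: 21 successes in 35 trials. The binomial likelihood contributes θ^21(1−θ)^14, so the posterior is Beta(8+21, 3+14) = Beta(29, 17).
For Beta(a, b) with a, b > 1 the mode is (a−1)/(a+b−2) = 28/44 ≈ 0.636.

θ̂_MAP = 0.636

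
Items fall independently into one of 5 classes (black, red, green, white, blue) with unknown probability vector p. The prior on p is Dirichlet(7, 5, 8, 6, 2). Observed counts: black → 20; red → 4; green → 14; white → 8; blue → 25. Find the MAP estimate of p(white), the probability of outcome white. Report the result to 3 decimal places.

MAP estimate of p(white) = 0.138

The posterior is Dirichlet(αᵢ + nᵢ) = Dirichlet(27, 9, 22, 14, 27).
For a Dirichlet(a₁,…,a_K) with all aᵢ > 1, the mode has j-th component (aⱼ − 1)/(Σaᵢ − K).
Here Σaᵢ = 99 and K = 5, so p(white) = (14 − 1)/(99 − 5) = 13/94 ≈ 0.138.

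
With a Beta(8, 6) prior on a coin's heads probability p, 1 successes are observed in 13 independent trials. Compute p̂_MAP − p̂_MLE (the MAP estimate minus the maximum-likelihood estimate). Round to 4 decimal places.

MAP − MLE = 0.2431

Posterior is Beta(9, 18); MAP = (9−1)/(27−2) = 8/25 ≈ 0.32000.
MLE ignores the prior: p̂_MLE = k/n = 1/13 ≈ 0.07692.
Difference = 8/25 − 1/13 = 79/325 ≈ 0.2431.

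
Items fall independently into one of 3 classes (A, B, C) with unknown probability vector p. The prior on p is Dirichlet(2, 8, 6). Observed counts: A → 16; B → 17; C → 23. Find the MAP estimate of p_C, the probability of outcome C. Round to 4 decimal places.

The posterior is Dirichlet(αᵢ + nᵢ) = Dirichlet(18, 25, 29).
For a Dirichlet(a₁,…,a_K) with all aᵢ > 1, the mode has j-th component (aⱼ − 1)/(Σaᵢ − K).
Here Σaᵢ = 72 and K = 3, so p_C = (29 − 1)/(72 − 3) = 28/69 ≈ 0.4058.

MAP estimate of p_C = 0.4058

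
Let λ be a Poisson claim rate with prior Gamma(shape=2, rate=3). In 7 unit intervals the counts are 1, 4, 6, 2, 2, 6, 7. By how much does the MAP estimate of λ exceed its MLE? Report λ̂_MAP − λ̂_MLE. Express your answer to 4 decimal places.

Σxᵢ = 28. Posterior is Gamma(30, 10); MAP = (30−1)/10 = 29/10 ≈ 2.90000.
MLE = x̄ = 28/7 ≈ 4.00000.
Difference = 29/10 − 28/7 = -11/10 ≈ -1.1000.

MAP − MLE = -1.1000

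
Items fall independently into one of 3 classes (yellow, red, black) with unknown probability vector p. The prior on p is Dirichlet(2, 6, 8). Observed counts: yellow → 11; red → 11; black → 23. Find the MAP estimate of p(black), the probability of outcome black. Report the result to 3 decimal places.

MAP estimate of p(black) = 0.517

The posterior is Dirichlet(αᵢ + nᵢ) = Dirichlet(13, 17, 31).
For a Dirichlet(a₁,…,a_K) with all aᵢ > 1, the mode has j-th component (aⱼ − 1)/(Σaᵢ − K).
Here Σaᵢ = 61 and K = 3, so p(black) = (31 − 1)/(61 − 3) = 30/58 ≈ 0.517.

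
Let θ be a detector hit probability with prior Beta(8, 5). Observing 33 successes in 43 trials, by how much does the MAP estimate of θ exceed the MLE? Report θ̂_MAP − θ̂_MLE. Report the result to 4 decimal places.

Posterior is Beta(41, 15); MAP = (41−1)/(56−2) = 40/54 ≈ 0.74074.
MLE ignores the prior: θ̂_MLE = k/n = 33/43 ≈ 0.76744.
Difference = 40/54 − 33/43 = -31/1161 ≈ -0.0267.

MAP − MLE = -0.0267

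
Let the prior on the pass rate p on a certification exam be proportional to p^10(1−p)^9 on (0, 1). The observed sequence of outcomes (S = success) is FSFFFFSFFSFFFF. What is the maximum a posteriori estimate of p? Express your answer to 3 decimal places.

p̂_MAP = 0.394

The prior density ∝ p^10(1−p)^9 is the kernel of Beta(11, 10).
Data: 3 successes in 14 trials (from the sequence). The binomial likelihood contributes p^3(1−p)^11, so the posterior is Beta(11+3, 10+11) = Beta(14, 21).
For Beta(a, b) with a, b > 1 the mode is (a−1)/(a+b−2) = 13/33 ≈ 0.394.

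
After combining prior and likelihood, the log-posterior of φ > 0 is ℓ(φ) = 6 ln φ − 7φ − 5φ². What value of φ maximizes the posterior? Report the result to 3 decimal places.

ℓ'(φ) = 6/φ − 7 − 10φ. Setting this to zero and multiplying by φ: 10φ² + 7φ − 6 = 0.
φ = (−7 + √(7² + 4·10·6)) / (2·10) = (−7 + √289) / 20 = (−7 + 17)/20 = 1/2.
ℓ''(φ) = −6/φ² − 10 < 0, confirming a maximum.

φ̂_MAP = 0.500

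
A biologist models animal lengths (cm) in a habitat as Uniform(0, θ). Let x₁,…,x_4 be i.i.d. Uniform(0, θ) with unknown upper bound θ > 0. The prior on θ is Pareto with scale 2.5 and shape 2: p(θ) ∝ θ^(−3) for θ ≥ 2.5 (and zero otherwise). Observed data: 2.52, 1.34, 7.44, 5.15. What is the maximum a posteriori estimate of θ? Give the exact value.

θ̂_MAP = 7.44

The Uniform(0, θ) likelihood is θ^(−n) for θ ≥ max(xᵢ), zero otherwise. Here max(xᵢ) = 7.44.
Posterior ∝ θ^(−3) · θ^(−4) = θ^(−7) on θ ≥ max(2.5, 7.44) = 7.44.
This density is strictly decreasing in θ, so the posterior mode lies at the lower boundary of the support.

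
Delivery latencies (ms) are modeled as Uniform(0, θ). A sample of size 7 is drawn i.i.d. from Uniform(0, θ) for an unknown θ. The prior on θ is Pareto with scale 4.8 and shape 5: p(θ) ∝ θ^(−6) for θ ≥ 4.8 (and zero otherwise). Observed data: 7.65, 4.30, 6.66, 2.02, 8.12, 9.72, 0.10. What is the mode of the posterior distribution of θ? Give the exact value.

The Uniform(0, θ) likelihood is θ^(−n) for θ ≥ max(xᵢ), zero otherwise. Here max(xᵢ) = 9.72.
Posterior ∝ θ^(−6) · θ^(−7) = θ^(−13) on θ ≥ max(4.8, 9.72) = 9.72.
This density is strictly decreasing in θ, so the posterior mode lies at the lower boundary of the support.

θ̂_MAP = 9.72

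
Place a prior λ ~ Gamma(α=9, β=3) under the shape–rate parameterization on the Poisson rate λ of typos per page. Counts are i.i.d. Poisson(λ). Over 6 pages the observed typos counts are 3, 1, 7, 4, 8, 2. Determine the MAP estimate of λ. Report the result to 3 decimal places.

Σxᵢ = 3+1+7+4+8+2 = 25, with n = 6.
Posterior ∝ λ^8e^(−3λ) · λ^25e^(−6λ) = λ^33e^(−9λ), i.e. Gamma(shape=34, rate=9).
The mode of a Gamma(a, b) with a ≥ 1 (shape–rate) is (a−1)/b = 33/9 ≈ 3.667.

λ̂_MAP = 3.667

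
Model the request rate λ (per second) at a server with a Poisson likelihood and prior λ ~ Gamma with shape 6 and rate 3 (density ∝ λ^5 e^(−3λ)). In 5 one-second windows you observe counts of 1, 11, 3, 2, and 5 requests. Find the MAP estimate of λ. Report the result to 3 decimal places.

λ̂_MAP = 3.375

Σxᵢ = 1+11+3+2+5 = 22, with n = 5.
Posterior ∝ λ^5e^(−3λ) · λ^22e^(−5λ) = λ^27e^(−8λ), i.e. Gamma(shape=28, rate=8).
The mode of a Gamma(a, b) with a ≥ 1 (shape–rate) is (a−1)/b = 27/8 ≈ 3.375.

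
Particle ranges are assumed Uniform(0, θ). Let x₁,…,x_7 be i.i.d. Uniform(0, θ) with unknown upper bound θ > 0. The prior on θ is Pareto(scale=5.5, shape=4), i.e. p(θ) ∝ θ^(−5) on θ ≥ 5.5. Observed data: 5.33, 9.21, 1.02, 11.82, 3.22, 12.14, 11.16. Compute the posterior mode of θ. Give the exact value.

The Uniform(0, θ) likelihood is θ^(−n) for θ ≥ max(xᵢ), zero otherwise. Here max(xᵢ) = 12.14.
Posterior ∝ θ^(−5) · θ^(−7) = θ^(−12) on θ ≥ max(5.5, 12.14) = 12.14.
This density is strictly decreasing in θ, so the posterior mode lies at the lower boundary of the support.

θ̂_MAP = 12.14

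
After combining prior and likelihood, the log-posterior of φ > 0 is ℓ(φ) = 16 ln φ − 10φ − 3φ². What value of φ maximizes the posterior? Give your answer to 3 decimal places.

φ̂_MAP = 1.000

ℓ'(φ) = 16/φ − 10 − 6φ. Setting this to zero and multiplying by φ: 6φ² + 10φ − 16 = 0.
φ = (−10 + √(10² + 4·6·16)) / (2·6) = (−10 + √484) / 12 = (−10 + 22)/12 = 1.
ℓ''(φ) = −16/φ² − 6 < 0, confirming a maximum.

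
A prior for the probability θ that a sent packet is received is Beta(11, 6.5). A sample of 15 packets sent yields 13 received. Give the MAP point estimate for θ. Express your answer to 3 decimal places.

Prior: Beta(11, 6.5).
Data: 13 successes in 15 trials. The binomial likelihood contributes θ^13(1−θ)^2, so the posterior is Beta(11+13, 6.5+2) = Beta(24, 8.5).
For Beta(a, b) with a, b > 1 the mode is (a−1)/(a+b−2) = 23/30.5 ≈ 0.754.

θ̂_MAP = 0.754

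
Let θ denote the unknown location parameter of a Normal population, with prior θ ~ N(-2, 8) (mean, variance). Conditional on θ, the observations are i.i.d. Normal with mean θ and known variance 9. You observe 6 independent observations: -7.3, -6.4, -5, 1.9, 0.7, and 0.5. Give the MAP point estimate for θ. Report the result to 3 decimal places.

n = 6; x̄ = ((-7.3) + (-6.4) + (-5) + 1.9 + 0.7 + 0.5)/6 = -15.6/6 = -2.6.
For a Normal prior and Normal likelihood with known variance, the posterior is Normal; its mode equals its mean, the precision-weighted average.
Prior precision 1/σ₀² = 1/8 = 0.125; data precision n/σ² = 6/9 = 2/3.
θ̂ = (0.125·(-2) + (2/3)·(-2.6)) / (0.125 + 2/3) = (-119/60)/(19/24) = -238/95 ≈ -2.505.

θ̂_MAP = -2.505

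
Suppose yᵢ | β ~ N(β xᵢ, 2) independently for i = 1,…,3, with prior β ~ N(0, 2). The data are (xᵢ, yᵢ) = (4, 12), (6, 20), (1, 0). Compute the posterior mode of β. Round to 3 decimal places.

β̂_MAP = 3.111

log p(β | y) = −Σ(yᵢ − βxᵢ)²/(2·2) − β²/(2·2) + const.
Setting the derivative to zero: Σxᵢ(yᵢ − βxᵢ)/2 − β/2 = 0, so β = Σxᵢyᵢ / (Σxᵢ² + σ²/τ²).
Σxᵢyᵢ = 4·12 + 6·20 + 1·0 = 168; Σxᵢ² = 53; σ²/τ² = 1.
β̂_MAP = 168 / (53 + 1) = 168/54 ≈ 3.111.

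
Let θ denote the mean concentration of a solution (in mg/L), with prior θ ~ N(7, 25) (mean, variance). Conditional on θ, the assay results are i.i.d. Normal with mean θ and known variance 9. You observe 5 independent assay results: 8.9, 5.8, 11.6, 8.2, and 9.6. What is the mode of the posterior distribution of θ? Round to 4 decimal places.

θ̂_MAP = 8.6978

n = 5; x̄ = (8.9 + 5.8 + 11.6 + 8.2 + 9.6)/5 = 44.1/5 = 8.82.
For a Normal prior and Normal likelihood with known variance, the posterior is Normal; its mode equals its mean, the precision-weighted average.
Prior precision 1/σ₀² = 1/25 = 0.04; data precision n/σ² = 5/9.
θ̂ = (0.04·7 + (5/9)·8.82) / (0.04 + 5/9) = 5.18/(134/225) = 2331/268 ≈ 8.6978.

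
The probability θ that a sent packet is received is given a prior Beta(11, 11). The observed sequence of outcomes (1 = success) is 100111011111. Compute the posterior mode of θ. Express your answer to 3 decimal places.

θ̂_MAP = 0.594

Prior: Beta(11, 11).
Data: 9 successes in 12 trials (from the sequence). The binomial likelihood contributes θ^9(1−θ)^3, so the posterior is Beta(11+9, 11+3) = Beta(20, 14).
For Beta(a, b) with a, b > 1 the mode is (a−1)/(a+b−2) = 19/32 ≈ 0.594.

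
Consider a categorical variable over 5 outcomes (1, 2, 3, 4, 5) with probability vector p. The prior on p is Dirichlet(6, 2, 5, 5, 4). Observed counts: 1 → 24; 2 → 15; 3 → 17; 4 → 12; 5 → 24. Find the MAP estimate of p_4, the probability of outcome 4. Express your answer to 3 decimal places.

MAP estimate: 0.147

The posterior is Dirichlet(αᵢ + nᵢ) = Dirichlet(30, 17, 22, 17, 28).
For a Dirichlet(a₁,…,a_K) with all aᵢ > 1, the mode has j-th component (aⱼ − 1)/(Σaᵢ − K).
Here Σaᵢ = 114 and K = 5, so p_4 = (17 − 1)/(114 − 5) = 16/109 ≈ 0.147.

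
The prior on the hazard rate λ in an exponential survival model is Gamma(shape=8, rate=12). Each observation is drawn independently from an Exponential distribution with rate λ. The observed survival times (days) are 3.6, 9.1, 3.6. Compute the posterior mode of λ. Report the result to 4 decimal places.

The Exponential(rate=λ) likelihood is ∝ λ^n e^(−λΣtᵢ). Here n = 3 and Σtᵢ = 3.6 + 9.1 + 3.6 = 16.3.
Posterior ∝ λ^7e^(−12λ) · λ^3e^(−16.3λ) = λ^10e^(−28.3λ), i.e. Gamma(11, 28.3).
Mode = (a−1)/b = 10/28.3 ≈ 0.3534.

λ̂_MAP = 0.3534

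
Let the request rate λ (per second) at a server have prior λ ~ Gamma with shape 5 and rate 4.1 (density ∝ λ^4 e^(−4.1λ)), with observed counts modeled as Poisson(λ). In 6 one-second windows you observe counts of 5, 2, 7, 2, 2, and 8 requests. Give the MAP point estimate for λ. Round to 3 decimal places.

Σxᵢ = 5+2+7+2+2+8 = 26, with n = 6.
Posterior ∝ λ^4e^(−4.1λ) · λ^26e^(−6λ) = λ^30e^(−10.1λ), i.e. Gamma(shape=31, rate=10.1).
The mode of a Gamma(a, b) with a ≥ 1 (shape–rate) is (a−1)/b = 30/10.1 ≈ 2.970.

λ̂_MAP = 2.970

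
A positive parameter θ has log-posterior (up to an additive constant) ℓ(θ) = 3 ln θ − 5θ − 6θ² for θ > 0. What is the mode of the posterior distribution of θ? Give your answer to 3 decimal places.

ℓ'(θ) = 3/θ − 5 − 12θ. Setting this to zero and multiplying by θ: 12θ² + 5θ − 3 = 0.
θ = (−5 + √(5² + 4·12·3)) / (2·12) = (−5 + √169) / 24 = (−5 + 13)/24 = 1/3.
ℓ''(θ) = −3/θ² − 12 < 0, confirming a maximum.

θ̂_MAP = 0.333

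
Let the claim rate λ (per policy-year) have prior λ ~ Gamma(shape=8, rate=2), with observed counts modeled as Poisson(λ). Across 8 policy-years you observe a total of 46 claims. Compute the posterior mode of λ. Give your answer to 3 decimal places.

λ̂_MAP = 5.300

Σxᵢ = 46, n = 8.
Posterior ∝ λ^7e^(−2λ) · λ^46e^(−8λ) = λ^53e^(−10λ), i.e. Gamma(shape=54, rate=10).
The mode of a Gamma(a, b) with a ≥ 1 (shape–rate) is (a−1)/b = 53/10 ≈ 5.300.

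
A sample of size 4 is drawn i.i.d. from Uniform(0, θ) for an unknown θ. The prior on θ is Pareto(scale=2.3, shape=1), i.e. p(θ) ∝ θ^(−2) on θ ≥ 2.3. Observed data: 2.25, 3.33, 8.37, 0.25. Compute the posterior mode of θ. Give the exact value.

The Uniform(0, θ) likelihood is θ^(−n) for θ ≥ max(xᵢ), zero otherwise. Here max(xᵢ) = 8.37.
Posterior ∝ θ^(−2) · θ^(−4) = θ^(−6) on θ ≥ max(2.3, 8.37) = 8.37.
This density is strictly decreasing in θ, so the posterior mode lies at the lower boundary of the support.

θ̂_MAP = 8.37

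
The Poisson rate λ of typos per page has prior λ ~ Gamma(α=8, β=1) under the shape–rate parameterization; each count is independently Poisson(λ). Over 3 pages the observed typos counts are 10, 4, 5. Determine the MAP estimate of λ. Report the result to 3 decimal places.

λ̂_MAP = 6.500

Σxᵢ = 10+4+5 = 19, with n = 3.
Posterior ∝ λ^7e^(−1λ) · λ^19e^(−3λ) = λ^26e^(−4λ), i.e. Gamma(shape=27, rate=4).
The mode of a Gamma(a, b) with a ≥ 1 (shape–rate) is (a−1)/b = 26/4 ≈ 6.500.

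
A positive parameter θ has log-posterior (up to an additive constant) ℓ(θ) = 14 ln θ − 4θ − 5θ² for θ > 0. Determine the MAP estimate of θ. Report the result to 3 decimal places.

ℓ'(θ) = 14/θ − 4 − 10θ. Setting this to zero and multiplying by θ: 10θ² + 4θ − 14 = 0.
θ = (−4 + √(4² + 4·10·14)) / (2·10) = (−4 + √576) / 20 = (−4 + 24)/20 = 1.
ℓ''(θ) = −14/θ² − 10 < 0, confirming a maximum.

θ̂_MAP = 1.000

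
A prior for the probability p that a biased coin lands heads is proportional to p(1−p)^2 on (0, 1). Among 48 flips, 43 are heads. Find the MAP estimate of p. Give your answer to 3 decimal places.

The prior density ∝ p(1−p)^2 is the kernel of Beta(2, 3).
Data: 43 successes in 48 trials. The binomial likelihood contributes p^43(1−p)^5, so the posterior is Beta(2+43, 3+5) = Beta(45, 8).
For Beta(a, b) with a, b > 1 the mode is (a−1)/(a+b−2) = 44/51 ≈ 0.863.

p̂_MAP = 0.863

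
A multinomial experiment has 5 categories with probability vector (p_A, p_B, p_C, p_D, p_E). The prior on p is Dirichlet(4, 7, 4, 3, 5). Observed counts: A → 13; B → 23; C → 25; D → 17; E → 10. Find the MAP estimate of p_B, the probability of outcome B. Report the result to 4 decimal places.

The posterior is Dirichlet(αᵢ + nᵢ) = Dirichlet(17, 30, 29, 20, 15).
For a Dirichlet(a₁,…,a_K) with all aᵢ > 1, the mode has j-th component (aⱼ − 1)/(Σaᵢ − K).
Here Σaᵢ = 111 and K = 5, so p_B = (30 − 1)/(111 − 5) = 29/106 ≈ 0.2736.

MAP estimate of p_B = 0.2736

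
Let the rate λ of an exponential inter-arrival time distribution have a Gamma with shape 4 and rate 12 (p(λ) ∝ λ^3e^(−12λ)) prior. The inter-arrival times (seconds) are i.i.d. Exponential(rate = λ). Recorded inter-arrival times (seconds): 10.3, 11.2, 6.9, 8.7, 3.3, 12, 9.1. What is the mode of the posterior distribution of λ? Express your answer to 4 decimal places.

The Exponential(rate=λ) likelihood is ∝ λ^n e^(−λΣtᵢ). Here n = 7 and Σtᵢ = 10.3 + 11.2 + 6.9 + 8.7 + 3.3 + 12 + 9.1 = 61.5.
Posterior ∝ λ^3e^(−12λ) · λ^7e^(−61.5λ) = λ^10e^(−73.5λ), i.e. Gamma(11, 73.5).
Mode = (a−1)/b = 10/73.5 ≈ 0.1361.

λ̂_MAP = 0.1361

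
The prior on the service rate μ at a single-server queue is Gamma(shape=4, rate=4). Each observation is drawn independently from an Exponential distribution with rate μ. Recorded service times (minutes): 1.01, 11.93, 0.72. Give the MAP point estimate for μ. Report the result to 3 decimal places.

The Exponential(rate=μ) likelihood is ∝ μ^n e^(−μΣtᵢ). Here n = 3 and Σtᵢ = 1.01 + 11.93 + 0.72 = 13.66.
Posterior ∝ μ^3e^(−4μ) · μ^3e^(−13.66μ) = μ^6e^(−17.66μ), i.e. Gamma(7, 17.66).
Mode = (a−1)/b = 6/17.66 ≈ 0.340.

μ̂_MAP = 0.340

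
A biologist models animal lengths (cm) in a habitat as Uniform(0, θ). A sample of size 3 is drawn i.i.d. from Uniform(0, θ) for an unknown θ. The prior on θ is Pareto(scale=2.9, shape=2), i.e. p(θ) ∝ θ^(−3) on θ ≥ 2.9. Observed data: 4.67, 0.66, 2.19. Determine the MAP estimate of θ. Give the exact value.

The Uniform(0, θ) likelihood is θ^(−n) for θ ≥ max(xᵢ), zero otherwise. Here max(xᵢ) = 4.67.
Posterior ∝ θ^(−3) · θ^(−3) = θ^(−6) on θ ≥ max(2.9, 4.67) = 4.67.
This density is strictly decreasing in θ, so the posterior mode lies at the lower boundary of the support.

θ̂_MAP = 4.67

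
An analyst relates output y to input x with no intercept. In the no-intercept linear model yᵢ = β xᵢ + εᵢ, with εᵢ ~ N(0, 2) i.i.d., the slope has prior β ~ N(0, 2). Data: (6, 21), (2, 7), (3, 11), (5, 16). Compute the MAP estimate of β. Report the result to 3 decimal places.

β̂_MAP = 3.373

log p(β | y) = −Σ(yᵢ − βxᵢ)²/(2·2) − β²/(2·2) + const.
Setting the derivative to zero: Σxᵢ(yᵢ − βxᵢ)/2 − β/2 = 0, so β = Σxᵢyᵢ / (Σxᵢ² + σ²/τ²).
Σxᵢyᵢ = 6·21 + 2·7 + 3·11 + 5·16 = 253; Σxᵢ² = 74; σ²/τ² = 1.
β̂_MAP = 253 / (74 + 1) = 253/75 ≈ 3.373.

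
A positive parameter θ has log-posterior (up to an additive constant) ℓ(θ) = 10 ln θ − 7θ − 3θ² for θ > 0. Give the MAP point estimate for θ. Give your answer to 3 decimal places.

θ̂_MAP = 0.833

ℓ'(θ) = 10/θ − 7 − 6θ. Setting this to zero and multiplying by θ: 6θ² + 7θ − 10 = 0.
θ = (−7 + √(7² + 4·6·10)) / (2·6) = (−7 + √289) / 12 = (−7 + 17)/12 = 5/6.
ℓ''(θ) = −10/θ² − 6 < 0, confirming a maximum.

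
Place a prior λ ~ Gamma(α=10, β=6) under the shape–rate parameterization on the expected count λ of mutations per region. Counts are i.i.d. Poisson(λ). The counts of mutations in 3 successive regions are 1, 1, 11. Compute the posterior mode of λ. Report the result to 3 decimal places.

Σxᵢ = 1+1+11 = 13, with n = 3.
Posterior ∝ λ^9e^(−6λ) · λ^13e^(−3λ) = λ^22e^(−9λ), i.e. Gamma(shape=23, rate=9).
The mode of a Gamma(a, b) with a ≥ 1 (shape–rate) is (a−1)/b = 22/9 ≈ 2.444.

λ̂_MAP = 2.444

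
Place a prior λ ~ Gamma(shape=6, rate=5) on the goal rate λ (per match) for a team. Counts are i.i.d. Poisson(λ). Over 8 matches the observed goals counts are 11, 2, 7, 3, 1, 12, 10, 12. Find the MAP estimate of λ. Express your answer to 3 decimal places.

Σxᵢ = 11+2+7+3+1+12+10+12 = 58, with n = 8.
Posterior ∝ λ^5e^(−5λ) · λ^58e^(−8λ) = λ^63e^(−13λ), i.e. Gamma(shape=64, rate=13).
The mode of a Gamma(a, b) with a ≥ 1 (shape–rate) is (a−1)/b = 63/13 ≈ 4.846.

λ̂_MAP = 4.846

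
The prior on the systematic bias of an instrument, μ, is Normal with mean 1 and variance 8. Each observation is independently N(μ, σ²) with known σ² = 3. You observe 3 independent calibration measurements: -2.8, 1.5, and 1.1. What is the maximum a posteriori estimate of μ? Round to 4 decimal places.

n = 3; x̄ = ((-2.8) + 1.5 + 1.1)/3 = -0.2/3 = -1/15 ≈ -0.0667.
For a Normal prior and Normal likelihood with known variance, the posterior is Normal; its mode equals its mean, the precision-weighted average.
Prior precision 1/σ₀² = 1/8 = 0.125; data precision n/σ² = 3/3 = 1.
μ̂ = (0.125·1 + 1·(-1/15)) / (0.125 + 1) = (7/120)/1.125 = 7/135 ≈ 0.0519.

μ̂_MAP = 0.0519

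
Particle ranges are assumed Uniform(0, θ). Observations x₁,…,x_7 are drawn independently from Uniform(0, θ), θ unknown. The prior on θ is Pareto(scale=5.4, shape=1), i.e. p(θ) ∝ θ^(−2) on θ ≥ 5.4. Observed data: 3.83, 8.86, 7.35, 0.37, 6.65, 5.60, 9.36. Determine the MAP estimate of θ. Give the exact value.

θ̂_MAP = 9.36

The Uniform(0, θ) likelihood is θ^(−n) for θ ≥ max(xᵢ), zero otherwise. Here max(xᵢ) = 9.36.
Posterior ∝ θ^(−2) · θ^(−7) = θ^(−9) on θ ≥ max(5.4, 9.36) = 9.36.
This density is strictly decreasing in θ, so the posterior mode lies at the lower boundary of the support.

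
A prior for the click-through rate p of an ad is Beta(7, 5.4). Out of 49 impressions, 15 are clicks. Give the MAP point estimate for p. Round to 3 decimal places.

Prior: Beta(7, 5.4).
Data: 15 successes in 49 trials. The binomial likelihood contributes p^15(1−p)^34, so the posterior is Beta(7+15, 5.4+34) = Beta(22, 39.4).
For Beta(a, b) with a, b > 1 the mode is (a−1)/(a+b−2) = 21/59.4 ≈ 0.354.

p̂_MAP = 0.354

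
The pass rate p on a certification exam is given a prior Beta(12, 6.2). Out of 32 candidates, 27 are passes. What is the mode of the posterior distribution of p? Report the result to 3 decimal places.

p̂_MAP = 0.788

Prior: Beta(12, 6.2).
Data: 27 successes in 32 trials. The binomial likelihood contributes p^27(1−p)^5, so the posterior is Beta(12+27, 6.2+5) = Beta(39, 11.2).
For Beta(a, b) with a, b > 1 the mode is (a−1)/(a+b−2) = 38/48.2 ≈ 0.788.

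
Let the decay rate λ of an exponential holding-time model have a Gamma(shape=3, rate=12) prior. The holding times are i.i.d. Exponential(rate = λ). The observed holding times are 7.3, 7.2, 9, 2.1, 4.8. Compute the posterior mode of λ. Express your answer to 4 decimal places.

λ̂_MAP = 0.1651

The Exponential(rate=λ) likelihood is ∝ λ^n e^(−λΣtᵢ). Here n = 5 and Σtᵢ = 7.3 + 7.2 + 9 + 2.1 + 4.8 = 30.4.
Posterior ∝ λ^2e^(−12λ) · λ^5e^(−30.4λ) = λ^7e^(−42.4λ), i.e. Gamma(8, 42.4).
Mode = (a−1)/b = 7/42.4 ≈ 0.1651.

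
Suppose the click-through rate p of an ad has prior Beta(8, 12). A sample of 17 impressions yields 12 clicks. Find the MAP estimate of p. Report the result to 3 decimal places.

Prior: Beta(8, 12).
Data: 12 successes in 17 trials. The binomial likelihood contributes p^12(1−p)^5, so the posterior is Beta(8+12, 12+5) = Beta(20, 17).
For Beta(a, b) with a, b > 1 the mode is (a−1)/(a+b−2) = 19/35 ≈ 0.543.

p̂_MAP = 0.543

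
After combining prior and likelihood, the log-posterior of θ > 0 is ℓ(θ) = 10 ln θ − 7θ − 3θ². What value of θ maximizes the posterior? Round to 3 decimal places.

ℓ'(θ) = 10/θ − 7 − 6θ. Setting this to zero and multiplying by θ: 6θ² + 7θ − 10 = 0.
θ = (−7 + √(7² + 4·6·10)) / (2·6) = (−7 + √289) / 12 = (−7 + 17)/12 = 5/6.
ℓ''(θ) = −10/θ² − 6 < 0, confirming a maximum.

θ̂_MAP = 0.833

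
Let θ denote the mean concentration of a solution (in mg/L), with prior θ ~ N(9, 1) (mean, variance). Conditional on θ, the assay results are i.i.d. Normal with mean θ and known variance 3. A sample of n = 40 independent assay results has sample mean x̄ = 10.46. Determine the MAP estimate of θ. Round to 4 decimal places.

θ̂_MAP = 10.3581

n = 40, x̄ = 10.46.
For a Normal prior and Normal likelihood with known variance, the posterior is Normal; its mode equals its mean, the precision-weighted average.
Prior precision 1/σ₀² = 1/1 = 1; data precision n/σ² = 40/3.
θ̂ = (1·9 + (40/3)·10.46) / (1 + 40/3) = (2227/15)/(43/3) = 2227/215 ≈ 10.3581.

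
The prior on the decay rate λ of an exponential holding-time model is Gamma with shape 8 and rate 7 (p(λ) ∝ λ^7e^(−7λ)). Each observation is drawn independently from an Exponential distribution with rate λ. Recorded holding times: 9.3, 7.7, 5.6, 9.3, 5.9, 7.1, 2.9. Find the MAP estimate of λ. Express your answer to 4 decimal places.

λ̂_MAP = 0.2555

The Exponential(rate=λ) likelihood is ∝ λ^n e^(−λΣtᵢ). Here n = 7 and Σtᵢ = 9.3 + 7.7 + 5.6 + 9.3 + 5.9 + 7.1 + 2.9 = 47.8.
Posterior ∝ λ^7e^(−7λ) · λ^7e^(−47.8λ) = λ^14e^(−54.8λ), i.e. Gamma(15, 54.8).
Mode = (a−1)/b = 14/54.8 ≈ 0.2555.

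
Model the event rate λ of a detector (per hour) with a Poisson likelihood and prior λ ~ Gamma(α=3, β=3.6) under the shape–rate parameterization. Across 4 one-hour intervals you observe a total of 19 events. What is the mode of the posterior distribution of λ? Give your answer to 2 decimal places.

λ̂_MAP = 2.76

Σxᵢ = 19, n = 4.
Posterior ∝ λ^2e^(−3.6λ) · λ^19e^(−4λ) = λ^21e^(−7.6λ), i.e. Gamma(shape=22, rate=7.6).
The mode of a Gamma(a, b) with a ≥ 1 (shape–rate) is (a−1)/b = 21/7.6 ≈ 2.76.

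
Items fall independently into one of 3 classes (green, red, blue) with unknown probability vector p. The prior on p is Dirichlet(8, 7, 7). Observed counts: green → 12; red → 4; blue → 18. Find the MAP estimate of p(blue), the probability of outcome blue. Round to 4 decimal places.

MAP estimate of p(blue) = 0.4528

The posterior is Dirichlet(αᵢ + nᵢ) = Dirichlet(20, 11, 25).
For a Dirichlet(a₁,…,a_K) with all aᵢ > 1, the mode has j-th component (aⱼ − 1)/(Σaᵢ − K).
Here Σaᵢ = 56 and K = 3, so p(blue) = (25 − 1)/(56 − 3) = 24/53 ≈ 0.4528.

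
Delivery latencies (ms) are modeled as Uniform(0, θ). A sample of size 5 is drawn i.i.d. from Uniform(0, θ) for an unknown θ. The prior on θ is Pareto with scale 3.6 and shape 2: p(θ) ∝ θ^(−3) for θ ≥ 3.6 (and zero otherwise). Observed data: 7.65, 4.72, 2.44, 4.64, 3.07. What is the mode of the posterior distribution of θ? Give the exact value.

The Uniform(0, θ) likelihood is θ^(−n) for θ ≥ max(xᵢ), zero otherwise. Here max(xᵢ) = 7.65.
Posterior ∝ θ^(−3) · θ^(−5) = θ^(−8) on θ ≥ max(3.6, 7.65) = 7.65.
This density is strictly decreasing in θ, so the posterior mode lies at the lower boundary of the support.

θ̂_MAP = 7.65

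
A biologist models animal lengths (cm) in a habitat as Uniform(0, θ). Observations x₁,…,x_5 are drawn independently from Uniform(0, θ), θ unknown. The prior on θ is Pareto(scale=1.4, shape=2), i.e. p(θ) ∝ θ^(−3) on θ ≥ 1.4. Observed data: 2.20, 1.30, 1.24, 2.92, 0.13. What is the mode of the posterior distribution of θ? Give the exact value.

The Uniform(0, θ) likelihood is θ^(−n) for θ ≥ max(xᵢ), zero otherwise. Here max(xᵢ) = 2.92.
Posterior ∝ θ^(−3) · θ^(−5) = θ^(−8) on θ ≥ max(1.4, 2.92) = 2.92.
This density is strictly decreasing in θ, so the posterior mode lies at the lower boundary of the support.

θ̂_MAP = 2.92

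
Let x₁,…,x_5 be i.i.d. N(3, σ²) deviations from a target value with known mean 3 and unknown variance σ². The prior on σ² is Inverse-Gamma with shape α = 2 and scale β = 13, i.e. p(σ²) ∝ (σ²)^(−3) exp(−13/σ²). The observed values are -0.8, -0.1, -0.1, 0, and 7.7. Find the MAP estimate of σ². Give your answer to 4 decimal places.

σ̂²_MAP = 8.2500

Sum of squared deviations about the known mean: SS = (-0.8−3)² + (-0.1−3)² + (-0.1−3)² + (0−3)² + (7.7−3)² = 64.75.
The Normal likelihood contributes (σ²)^(−n/2) exp(−SS/(2σ²)), so the posterior is Inverse-Gamma(α + n/2, β + SS/2) = Inverse-Gamma(4.5, 45.375).
The mode of Inverse-Gamma(a, b) is b/(a+1) = 45.375/5.5 ≈ 8.2500.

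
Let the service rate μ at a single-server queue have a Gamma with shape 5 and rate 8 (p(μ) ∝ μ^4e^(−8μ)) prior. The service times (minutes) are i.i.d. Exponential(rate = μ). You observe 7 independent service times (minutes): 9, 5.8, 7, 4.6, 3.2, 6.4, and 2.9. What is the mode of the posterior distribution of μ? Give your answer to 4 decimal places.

μ̂_MAP = 0.2345

The Exponential(rate=μ) likelihood is ∝ μ^n e^(−μΣtᵢ). Here n = 7 and Σtᵢ = 9 + 5.8 + 7 + 4.6 + 3.2 + 6.4 + 2.9 = 38.9.
Posterior ∝ μ^4e^(−8μ) · μ^7e^(−38.9μ) = μ^11e^(−46.9μ), i.e. Gamma(12, 46.9).
Mode = (a−1)/b = 11/46.9 ≈ 0.2345.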